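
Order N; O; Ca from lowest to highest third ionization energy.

N < Ca < O

After 2 electrons have been removed, what remains? N²⁺ still has 3 valence electrons; O²⁺ still has 4 valence electrons; Ca²⁺ is the bare [Ar] core.
Usually core removal costs more than valence removal, but here the competition is close: a tightly held n=2 valence electron can cost more to remove than an n=3 core electron, so the actual values have to decide it.
Valence configurations: N²⁺ [He]2s²2p¹, O²⁺ [He]2s²2p².
Tabulated IE_3 (kJ/mol): N 4578, O 5300, Ca 4912.
Hence IE_3: N < Ca < O.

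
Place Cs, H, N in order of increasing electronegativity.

Cs < H < N

H is in period 1, group 1; N is in period 2, group 15; Cs is in period 6, group 1.
Electronegativity increases across a period and decreases down a group, tracking effective nuclear charge and atomic size.
Here both period and group differ, so the two effects have to be weighed against each other.
H > Cs: H sits above Cs in group 1, so the down-group effect alone puts H higher.
N > H: period and group pull opposite ways; the across-period shift dominates (3.04 vs 2.20).
For reference (Pauling): H 2.20, N 3.04, Cs 0.79.
So from lowest to highest: Cs < H < N.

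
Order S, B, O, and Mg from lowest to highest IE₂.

After 1 electron has been removed, what remains? S⁺ still has 5 valence electrons; B⁺ still has 2 valence electrons; O⁺ still has 5 valence electrons; Mg⁺ still has 1 valence electron.
All are still removing valence electrons, so compare the +1 ions as you would atoms: IE_2 generally rises across a period (higher Z_eff) and falls down a group (larger shell), subject to the usual subshell exceptions.
Valence configurations: S⁺ [Ne]3s²3p³, B⁺ [He]2s², O⁺ [He]2s²2p³, Mg⁺ [Ne]3s¹.
Approximate IE_2 values (kJ/mol): S 2252, B 2427, O 3388, Mg 1451.
So the second ionization energies run Mg < S < B < O.

Mg, S, B, O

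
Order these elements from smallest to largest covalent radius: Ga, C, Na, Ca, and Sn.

Atomic radius shrinks across a period as nuclear charge pulls the same shell inward, and grows down a group as new shells are added.
Here both period and group differ, so the two effects have to be weighed against each other.
Ga > C: both effects reinforce here, so Ga is clearly the larger of the two.
Sn > Ga: the two effects oppose for this pair; the down-group effect wins (140 vs 124 pm).
Na > Sn: the two effects oppose for this pair; the across-period effect wins (155 vs 140 pm).
Ca > Na: the two effects oppose for this pair; the down-group effect wins (171 vs 155 pm).
For reference (pm): C 75, Na 155, Ca 171, Ga 124, Sn 140.
So from smallest to largest: C < Ga < Sn < Na < Ca.

C < Ga < Sn < Na < Ca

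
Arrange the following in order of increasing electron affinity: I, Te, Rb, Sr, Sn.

Sr < Rb < Sn < Te < I

Rb is in period 5, group 1; Sr is in period 5, group 2; Sn is in period 5, group 14; Te is in period 5, group 16; I is in period 5, group 17.
Adding an electron releases more energy for atoms nearer the top right (short of the noble gases).
All lie in period 5; the across-period trend (electron affinity increases left to right) applies, with the exception below.
Note the exception: Rb has a higher electron affinity than Sr, contrary to the simple trend — adding an electron to Sr (ns²) has to open a new, higher-energy np subshell, which is unfavourable.
For reference (kJ/mol): Rb 47, Sr 5, Sn 107, Te 190, I 295.
So from lowest to highest: Sr < Rb < Sn < Te < I.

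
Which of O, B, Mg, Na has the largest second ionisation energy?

Na

The second ionization energy removes an electron from the +1 ion. For each element: O⁺ still has 5 valence electrons; B⁺ still has 2 valence electrons; Mg⁺ still has 1 valence electron; Na⁺ is the bare [Ne] core.
Breaking into a closed-shell core is much more expensive than removing a leftover valence electron — Na has the largest IE_2 here.
Valence configurations: O⁺ [He]2s²2p³, B⁺ [He]2s², Mg⁺ [Ne]3s¹.
Tabulated IE_2 (kJ/mol): O 3388, B 2427, Mg 1451, Na 4562.
Putting it together, IE_2: Mg < B < O < Na.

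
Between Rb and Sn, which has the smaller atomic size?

Sn

Rb is in period 5, group 1; Sn is in period 5, group 14.
Moving right in a period, electrons are added to the same shell under a stronger nuclear pull, so atoms get smaller; moving down, a new shell is opened and atoms get larger.
All lie in period 5, so atomic radius increases right to left.
So Sn has the smaller atomic size (Sn < Rb).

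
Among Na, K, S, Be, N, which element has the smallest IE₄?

S

The fourth ionization energy removes an electron from the +3 ion. For each element: Na³⁺ is already 2 electrons into the core; K³⁺ is already 2 electrons into the core; S³⁺ still has 3 valence electrons; Be³⁺ is already 1 electron into the core; N³⁺ still has 2 valence electrons.
Usually core removal costs more than valence removal, but here the competition is close: a tightly held n=2 valence electron can cost more to remove than an n=3 core electron, so the actual values have to decide it.
Valence configurations: S³⁺ [Ne]3s²3p¹, N³⁺ [He]2s².
Approximate IE_4 values (kJ/mol): Na 9543, K 5877, S 4556, Be 21007, N 7475.
Hence IE_4: S < K < N < Na < Be.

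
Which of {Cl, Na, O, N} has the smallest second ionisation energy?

Cl

Consider each +1 ion: Cl⁺ still has 6 valence electrons; Na⁺ is the bare [Ne] core; O⁺ still has 5 valence electrons; N⁺ still has 4 valence electrons.
Core electrons are held far more tightly than valence electrons, so Na tops the IE_2 order.
Valence configurations: Cl⁺ [Ne]3s²3p⁴, O⁺ [He]2s²2p³, N⁺ [He]2s²2p².
Approximate IE_2 values (kJ/mol): Cl 2298, Na 4562, O 3388, N 2856.
Overall IE_2 order: Cl < N < O < Na.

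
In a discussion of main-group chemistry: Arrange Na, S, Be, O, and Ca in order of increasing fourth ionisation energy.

S < Ca < O < Na < Be

After 3 electrons have been removed, what remains? Na³⁺ is already 2 electrons into the core; S³⁺ still has 3 valence electrons; Be³⁺ is already 1 electron into the core; O³⁺ still has 3 valence electrons; Ca³⁺ is already 1 electron into the core.
Usually core removal costs more than valence removal, but here the competition is close: a tightly held n=2 valence electron can cost more to remove than an n=3 core electron, so the actual values have to decide it.
Valence configurations: S³⁺ [Ne]3s²3p¹, O³⁺ [He]2s²2p¹.
Approximate IE_4 values (kJ/mol): Na 9543, S 4556, Be 21007, O 7469, Ca 6491.
Putting it together, IE_4: S < Ca < O < Na < Be.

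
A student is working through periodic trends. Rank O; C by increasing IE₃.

After 2 electrons have been removed, what remains? O²⁺ still has 4 valence electrons; C²⁺ still has 2 valence electrons.
All are still removing valence electrons, so compare the +2 ions as you would atoms: IE_3 generally rises across a period (higher Z_eff) and falls down a group (larger shell), subject to the usual subshell exceptions.
Valence configurations: O²⁺ [He]2s²2p², C²⁺ [He]2s².
The numbers (kJ/mol): O 5300, C 4620.
So the third ionization energies run C < O.

C, O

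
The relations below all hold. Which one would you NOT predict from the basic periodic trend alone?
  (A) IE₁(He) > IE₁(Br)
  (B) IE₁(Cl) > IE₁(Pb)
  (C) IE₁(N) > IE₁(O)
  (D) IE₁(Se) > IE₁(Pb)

The general trend: first ionisation energy increases across a period and decreases down a group.
(A) He (period 1, group 18) vs Br (period 4, group 17): the stated order agrees with the simple trend.
(B) Cl (period 3, group 17) vs Pb (period 6, group 14): the stated order agrees with the simple trend.
(C) N (period 2, group 15) vs O (period 2, group 16): the stated order contradicts the simple trend.
(D) Se (period 4, group 16) vs Pb (period 6, group 14): the stated order agrees with the simple trend.
The exception is (C): pairing an electron in O's 2p⁴ costs repulsion energy, so O ionizes more easily than half-filled N (2p³).

(C)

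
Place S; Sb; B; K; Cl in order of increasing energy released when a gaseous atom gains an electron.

B is in period 2, group 13; S is in period 3, group 16; Cl is in period 3, group 17; K is in period 4, group 1; Sb is in period 5, group 15.
Adding an electron releases more energy for atoms nearer the top right (short of the noble gases).
Neither a single period nor a single group — weigh both effects.
K > B: this pair runs against the simple trend — see the exception note.
Sb > K: the two effects oppose for this pair; the across-period effect wins (103 vs 48 kJ/mol).
S > Sb: relative to Sb, both the across-period and down-group shifts push S's electron affinity up.
Cl > S: Cl lies to the right of S in period 3, so the across-period effect alone puts Cl higher.
Note the exception: K has a higher electron affinity than B, contrary to the simple trend — B's ns²np¹ configuration gives only a small electron affinity — the sparsely filled np subshell binds an added electron weakly.
For reference (kJ/mol): B 27, S 200, Cl 349, K 48, Sb 103.
So from lowest to highest: B < K < Sb < S < Cl.

B < K < Sb < S < Cl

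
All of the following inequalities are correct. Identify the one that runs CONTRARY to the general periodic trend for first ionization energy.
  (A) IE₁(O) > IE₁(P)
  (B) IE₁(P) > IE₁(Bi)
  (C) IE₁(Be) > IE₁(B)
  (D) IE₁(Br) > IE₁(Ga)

(C)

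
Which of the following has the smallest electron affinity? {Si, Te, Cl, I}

Si

Si is in period 3, group 14; Cl is in period 3, group 17; Te is in period 5, group 16; I is in period 5, group 17.
Adding an electron releases more energy for atoms nearer the top right (short of the noble gases).
Neither a single period nor a single group — weigh both effects.
Te > Si: the two effects oppose for this pair; the across-period effect wins (190 vs 134 kJ/mol).
I > Te: both are in period 5; the period trend gives I the larger value.
Cl > I: they share group 17; the group trend gives Cl the larger value.
For reference (kJ/mol): Si 134, Cl 349, Te 190, I 295.
The smallest electron affinity among these belongs to Si.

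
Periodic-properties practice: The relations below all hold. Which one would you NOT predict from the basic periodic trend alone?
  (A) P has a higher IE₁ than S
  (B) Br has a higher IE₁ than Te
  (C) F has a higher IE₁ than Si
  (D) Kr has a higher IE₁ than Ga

(A)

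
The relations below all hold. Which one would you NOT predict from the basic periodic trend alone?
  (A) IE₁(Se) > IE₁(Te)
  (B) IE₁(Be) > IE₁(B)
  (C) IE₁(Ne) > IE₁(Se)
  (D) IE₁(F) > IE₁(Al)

The general trend: first ionisation energy increases across a period and decreases down a group.
(A) Se (period 4, group 16) vs Te (period 5, group 16): the stated order agrees with the simple trend.
(B) Be (period 2, group 2) vs B (period 2, group 13): the stated order contradicts the simple trend.
(C) Ne (period 2, group 18) vs Se (period 4, group 16): the stated order agrees with the simple trend.
(D) F (period 2, group 17) vs Al (period 3, group 13): the stated order agrees with the simple trend.
The exception is (B): removing B's lone 2p electron is easier than breaking Be's filled 2s².

(B)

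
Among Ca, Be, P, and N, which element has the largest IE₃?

After 2 electrons have been removed, what remains? Ca²⁺ is the bare [Ar] core; Be²⁺ is the bare [He] core; P²⁺ still has 3 valence electrons; N²⁺ still has 3 valence electrons.
Breaking into a closed-shell core is much more expensive than removing a leftover valence electron — Ca and Be have the largest IE_3 here.
Valence configurations: P²⁺ [Ne]3s²3p¹, N²⁺ [He]2s²2p¹.
The numbers (kJ/mol): Ca 4912, Be 14849, P 2914, N 4578.
So the third ionization energies run P < N < Ca < Be.

Be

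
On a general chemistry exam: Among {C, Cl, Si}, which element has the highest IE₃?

C

After 2 electrons have been removed, what remains? C²⁺ still has 2 valence electrons; Cl²⁺ still has 5 valence electrons; Si²⁺ still has 2 valence electrons.
All are still removing valence electrons, so compare the +2 ions as you would atoms: IE_3 generally rises across a period (higher Z_eff) and falls down a group (larger shell), subject to the usual subshell exceptions.
Valence configurations: C²⁺ [He]2s², Cl²⁺ [Ne]3s²3p³, Si²⁺ [Ne]3s².
Approximate IE_3 values (kJ/mol): C 4620, Cl 3822, Si 3232.
So the third ionization energies run Si < Cl < C.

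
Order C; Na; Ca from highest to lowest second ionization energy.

IE_2 is the cost of taking one more electron from the +1 cation: C⁺ still has 3 valence electrons; Na⁺ is the bare [Ne] core; Ca⁺ still has 1 valence electron.
Breaking into a closed-shell core is much more expensive than removing a leftover valence electron — Na has the largest IE_2 here.
Valence configurations: C⁺ [He]2s²2p¹, Ca⁺ [Ar]4s¹.
Approximate IE_2 values (kJ/mol): C 2353, Na 4562, Ca 1145.
Putting it together, IE_2: Ca < C < Na.

Na > C > Ca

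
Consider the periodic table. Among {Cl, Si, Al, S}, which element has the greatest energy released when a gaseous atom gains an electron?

Cl

Al is in period 3, group 13; Si is in period 3, group 14; S is in period 3, group 16; Cl is in period 3, group 17.
EA tends to increase across a period and decrease down a group, though the pattern is less regular than for IE or radius.
All lie in period 3, so electron affinity increases left to right.
The greatest energy released when a gaseous atom gains an electron among these belongs to Cl.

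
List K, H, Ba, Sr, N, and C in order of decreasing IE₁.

N, H, C, Sr, Ba, K

H is in period 1, group 1; C is in period 2, group 14; N is in period 2, group 15; K is in period 4, group 1; Sr is in period 5, group 2; Ba is in period 6, group 2.
First ionization energy rises across a period (greater Z_eff holds electrons more tightly) and falls down a group (valence electrons are farther from the nucleus).
These span different periods and groups, so the two trends combine.
Ba > K: the two effects oppose for this pair; the across-period effect wins (503 vs 419 kJ/mol).
Sr > Ba: Sr sits above Ba in group 2, so the down-group effect alone puts Sr higher.
C > Sr: both effects reinforce here, so C is clearly the higher of the two.
H > C: period and group pull opposite ways; the down-group shift dominates (1312 vs 1086 kJ/mol).
N > H: period and group pull opposite ways; the across-period shift dominates (1402 vs 1312 kJ/mol).
For reference (kJ/mol): H 1312, C 1086, N 1402, K 419, Sr 550, Ba 503.
So from highest to lowest: N > H > C > Sr > Ba > K.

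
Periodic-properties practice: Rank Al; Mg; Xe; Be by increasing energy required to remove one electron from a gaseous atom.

Al < Mg < Be < Xe

Be is in period 2, group 2; Mg is in period 3, group 2; Al is in period 3, group 13; Xe is in period 5, group 18.
Across a period the outer electron is held more tightly (higher IE₁); down a group it sits in a higher shell, more shielded, and comes off more easily.
Neither a single period nor a single group — weigh both effects.
Mg > Al: this pair runs against the simple trend — see the exception note.
Be > Mg: Be sits above Mg in group 2, so the down-group effect alone puts Be higher.
Xe > Be: the two effects oppose for this pair; the across-period effect wins (1170 vs 900 kJ/mol).
Note the exception: Mg has a higher first ionization energy than Al, contrary to the simple trend — Al's single 3p electron is easier to remove than one from Mg's filled 3s².
Approximate values (kJ/mol): Be 900, Mg 738, Al 578, Xe 1170.
So from lowest to highest: Al < Mg < Be < Xe.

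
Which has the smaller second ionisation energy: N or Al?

Al

IE_2 is the cost of taking one more electron from the +1 cation: N⁺ still has 4 valence electrons; Al⁺ still has 2 valence electrons.
All are still removing valence electrons, so compare the +1 ions as you would atoms: IE_2 generally rises across a period (higher Z_eff) and falls down a group (larger shell), subject to the usual subshell exceptions.
Valence configurations: N⁺ [He]2s²2p², Al⁺ [Ne]3s².
Approximate IE_2 values (kJ/mol): N 2856, Al 1817.
So the second ionization energies run Al < N.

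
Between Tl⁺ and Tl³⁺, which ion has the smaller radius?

Both ions have Z = 81 protons, but Tl³⁺ has lost more electrons, so its remaining electrons feel a larger effective nuclear charge per electron and are pulled in more tightly.
Higher positive charge → smaller ion, so Tl⁺ > Tl³⁺.

Tl³⁺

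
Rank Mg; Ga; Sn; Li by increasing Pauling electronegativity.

EN rises left→right (higher Z_eff, smaller atoms) and falls top→bottom (larger, more shielded atoms).
These sit on a diagonal, where the across-period and down-group effects partly cancel.
Mg > Li: period and group pull opposite ways; the across-period shift dominates (1.31 vs 0.98).
Ga > Mg: period and group pull opposite ways; the across-period shift dominates (1.81 vs 1.31).
Sn > Ga: the two effects oppose for this pair; the across-period effect wins (1.96 vs 1.81).
Tabulated electronegativity (Pauling): Li 0.98, Mg 1.31, Ga 1.81, Sn 1.96.
So from lowest to highest: Li < Mg < Ga < Sn.

Li < Mg < Ga < Sn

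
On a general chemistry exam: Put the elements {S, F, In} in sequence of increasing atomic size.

F < S < In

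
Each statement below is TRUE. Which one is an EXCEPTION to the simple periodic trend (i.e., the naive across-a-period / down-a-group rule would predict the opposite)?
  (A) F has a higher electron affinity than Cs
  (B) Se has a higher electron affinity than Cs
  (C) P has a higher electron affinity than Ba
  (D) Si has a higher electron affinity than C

The general trend: electron affinity increases across a period and decreases down a group.
(A) F (period 2, group 17) vs Cs (period 6, group 1): the stated order agrees with the simple trend.
(B) Se (period 4, group 16) vs Cs (period 6, group 1): the stated order agrees with the simple trend.
(C) P (period 3, group 15) vs Ba (period 6, group 2): the stated order agrees with the simple trend.
(D) Si (period 3, group 14) vs C (period 2, group 14): the stated order contradicts the simple trend.
The exception is (D): Si's larger, more diffuse 3p orbitals accept an added electron slightly more readily than C's compact 2p.

(D)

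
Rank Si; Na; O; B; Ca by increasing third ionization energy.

Si < B < Ca < O < Na

IE_3 is the cost of taking one more electron from the +2 cation: Si²⁺ still has 2 valence electrons; Na²⁺ is already 1 electron into the core; O²⁺ still has 4 valence electrons; B²⁺ still has 1 valence electron; Ca²⁺ is the bare [Ar] core.
Usually core removal costs more than valence removal, but here the competition is close: a tightly held n=2 valence electron can cost more to remove than an n=3 core electron, so the actual values have to decide it.
Valence configurations: Si²⁺ [Ne]3s², O²⁺ [He]2s²2p², B²⁺ [He]2s¹.
Approximate IE_3 values (kJ/mol): Si 3232, Na 6910, O 5300, B 3660, Ca 4912.
Hence IE_3: Si < B < Ca < O < Na.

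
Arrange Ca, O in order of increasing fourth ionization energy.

Ca < O

The fourth ionization energy removes an electron from the +3 ion. For each element: Ca³⁺ is already 1 electron into the core; O³⁺ still has 3 valence electrons.
Usually core removal costs more than valence removal, but here the competition is close: a tightly held n=2 valence electron can cost more to remove than an n=3 core electron, so the actual values have to decide it.
The numbers (kJ/mol): Ca 6491, O 7469.
Putting it together, IE_4: Ca < O.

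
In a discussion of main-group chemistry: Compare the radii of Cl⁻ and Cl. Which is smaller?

Cl

Forming Cl⁻ adds 1 electron to Cl. More electron–electron repulsion in the same shell, with unchanged nuclear charge, lets the cloud expand.
An anion is larger than its parent atom: Cl⁻ > Cl.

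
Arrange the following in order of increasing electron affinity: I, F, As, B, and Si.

B, As, Si, I, F

B is in period 2, group 13; F is in period 2, group 17; Si is in period 3, group 14; As is in period 4, group 15; I is in period 5, group 17.
Electron affinity generally becomes more exothermic across a period toward the halogens and less exothermic down a group.
Here both period and group differ, so the two effects have to be weighed against each other.
As > B: period and group pull opposite ways; the across-period shift dominates (78 vs 27 kJ/mol).
Si > As: the two effects oppose for this pair; the down-group effect wins (134 vs 78 kJ/mol).
I > Si: the two effects oppose for this pair; the across-period effect wins (295 vs 134 kJ/mol).
F > I: they share group 17; the group trend gives F the larger value.
Approximate values (kJ/mol): B 27, F 328, Si 134, As 78, I 295.
So from lowest to highest: B < As < Si < I < F.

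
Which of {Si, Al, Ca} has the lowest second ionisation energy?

Ca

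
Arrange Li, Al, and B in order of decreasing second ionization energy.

Li > B > Al

The second ionization energy removes an electron from the +1 ion. For each element: Li⁺ is the bare [He] core; Al⁺ still has 2 valence electrons; B⁺ still has 2 valence electrons.
Core electrons are held far more tightly than valence electrons, so Li tops the IE_2 order.
Valence configurations: Al⁺ [Ne]3s², B⁺ [He]2s².
Tabulated IE_2 (kJ/mol): Li 7298, Al 1817, B 2427.
Overall IE_2 order: Al < B < Li.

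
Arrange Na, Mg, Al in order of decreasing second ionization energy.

Na > Al > Mg

The second ionization energy removes an electron from the +1 ion. For each element: Na⁺ is the bare [Ne] core; Mg⁺ still has 1 valence electron; Al⁺ still has 2 valence electrons.
Pulling an electron out of a noble-gas core costs far more than removing a remaining valence electron, so Na sits at the high end of IE_2.
Valence configurations: Mg⁺ [Ne]3s¹, Al⁺ [Ne]3s².
Approximate IE_2 values (kJ/mol): Na 4562, Mg 1451, Al 1817.
So the second ionization energies run Mg < Al < Na.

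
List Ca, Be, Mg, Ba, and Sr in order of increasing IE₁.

Ba < Sr < Ca < Mg < Be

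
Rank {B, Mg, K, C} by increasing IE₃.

The third ionization energy removes an electron from the +2 ion. For each element: B²⁺ still has 1 valence electron; Mg²⁺ is the bare [Ne] core; K²⁺ is already 1 electron into the core; C²⁺ still has 2 valence electrons.
Usually core removal costs more than valence removal, but here the competition is close: a tightly held n=2 valence electron can cost more to remove than an n=3 core electron, so the actual values have to decide it.
Valence configurations: B²⁺ [He]2s¹, C²⁺ [He]2s².
Approximate IE_3 values (kJ/mol): B 3660, Mg 7733, K 4420, C 4620.
Overall IE_3 order: B < K < C < Mg.

B, K, C, Mg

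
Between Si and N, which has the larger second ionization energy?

After 1 electron has been removed, what remains? Si⁺ still has 3 valence electrons; N⁺ still has 4 valence electrons.
All are still removing valence electrons, so compare the +1 ions as you would atoms: IE_2 generally rises across a period (higher Z_eff) and falls down a group (larger shell), subject to the usual subshell exceptions.
Valence configurations: Si⁺ [Ne]3s²3p¹, N⁺ [He]2s²2p².
Tabulated IE_2 (kJ/mol): Si 1577, N 2856.
Hence IE_2: Si < N.

N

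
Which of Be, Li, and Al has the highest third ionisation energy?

Be

The third ionization energy removes an electron from the +2 ion. For each element: Be²⁺ is the bare [He] core; Li²⁺ is already 1 electron into the core; Al²⁺ still has 1 valence electron.
Pulling an electron out of a noble-gas core costs far more than removing a remaining valence electron, so Li and Be sit at the high end of IE_3.
Tabulated IE_3 (kJ/mol): Be 14849, Li 11815, Al 2745.
Overall IE_3 order: Al < Li < Be.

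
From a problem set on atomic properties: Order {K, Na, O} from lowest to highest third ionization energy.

K, O, Na

IE_3 is the cost of taking one more electron from the +2 cation: K²⁺ is already 1 electron into the core; Na²⁺ is already 1 electron into the core; O²⁺ still has 4 valence electrons.
Usually core removal costs more than valence removal, but here the competition is close: a tightly held n=2 valence electron can cost more to remove than an n=3 core electron, so the actual values have to decide it.
Tabulated IE_3 (kJ/mol): K 4420, Na 6910, O 5300.
Putting it together, IE_3: K < O < Na.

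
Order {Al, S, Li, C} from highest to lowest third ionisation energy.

The third ionization energy removes an electron from the +2 ion. For each element: Al²⁺ still has 1 valence electron; S²⁺ still has 4 valence electrons; Li²⁺ is already 1 electron into the core; C²⁺ still has 2 valence electrons.
Pulling an electron out of a noble-gas core costs far more than removing a remaining valence electron, so Li sits at the high end of IE_3.
Valence configurations: Al²⁺ [Ne]3s¹, S²⁺ [Ne]3s²3p², C²⁺ [He]2s².
Approximate IE_3 values (kJ/mol): Al 2745, S 3357, Li 11815, C 4620.
Putting it together, IE_3: Al < S < C < Li.

Li > C > S > Al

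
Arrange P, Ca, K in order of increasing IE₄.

P, K, Ca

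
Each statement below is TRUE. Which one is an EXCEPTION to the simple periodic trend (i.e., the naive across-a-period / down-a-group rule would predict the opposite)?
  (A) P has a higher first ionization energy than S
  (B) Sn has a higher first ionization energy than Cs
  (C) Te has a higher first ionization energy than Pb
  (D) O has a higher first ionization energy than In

The general trend: first ionization energy increases across a period and decreases down a group.
(A) P (period 3, group 15) vs S (period 3, group 16): the stated order contradicts the simple trend.
(B) Sn (period 5, group 14) vs Cs (period 6, group 1): the stated order agrees with the simple trend.
(C) Te (period 5, group 16) vs Pb (period 6, group 14): the stated order agrees with the simple trend.
(D) O (period 2, group 16) vs In (period 5, group 13): the stated order agrees with the simple trend.
The exception is (A): S (3p⁴) ionizes more easily than half-filled P (3p³) because the paired 3p electron in S is pushed out by e⁻–e⁻ repulsion.

(A)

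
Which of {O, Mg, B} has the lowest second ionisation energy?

IE_2 is the cost of taking one more electron from the +1 cation: O⁺ still has 5 valence electrons; Mg⁺ still has 1 valence electron; B⁺ still has 2 valence electrons.
All are still removing valence electrons, so compare the +1 ions as you would atoms: IE_2 generally rises across a period (higher Z_eff) and falls down a group (larger shell), subject to the usual subshell exceptions.
Valence configurations: O⁺ [He]2s²2p³, Mg⁺ [Ne]3s¹, B⁺ [He]2s².
The numbers (kJ/mol): O 3388, Mg 1451, B 2427.
Hence IE_2: Mg < B < O.

Mg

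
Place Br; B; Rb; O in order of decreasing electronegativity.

O > Br > B > Rb

B is in period 2, group 13; O is in period 2, group 16; Br is in period 4, group 17; Rb is in period 5, group 1.
Smaller atoms with higher effective nuclear charge are more electronegative.
Neither a single period nor a single group — weigh both effects.
B > Rb: relative to Rb, both the across-period and down-group shifts push B's electronegativity up.
Br > B: period and group pull opposite ways; the across-period shift dominates (2.96 vs 2.04).
O > Br: the two effects oppose for this pair; the down-group effect wins (3.44 vs 2.96).
Approximate values (Pauling): B 2.04, O 3.44, Br 2.96, Rb 0.82.
So from highest to lowest: O > Br > B > Rb.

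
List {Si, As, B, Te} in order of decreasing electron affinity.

Te, Si, As, B

B is in period 2, group 13; Si is in period 3, group 14; As is in period 4, group 15; Te is in period 5, group 16.
EA tends to increase across a period and decrease down a group, though the pattern is less regular than for IE or radius.
A diagonal step moves right (one effect) and down (the opposite effect) at once.
As > B: the two effects oppose for this pair; the across-period effect wins (78 vs 27 kJ/mol).
Si > As: period and group pull opposite ways; the down-group shift dominates (134 vs 78 kJ/mol).
Te > Si: period and group pull opposite ways; the across-period shift dominates (190 vs 134 kJ/mol).
Tabulated electron affinity (kJ/mol): B 27, Si 134, As 78, Te 190.
So from highest to lowest: Te > Si > As > B.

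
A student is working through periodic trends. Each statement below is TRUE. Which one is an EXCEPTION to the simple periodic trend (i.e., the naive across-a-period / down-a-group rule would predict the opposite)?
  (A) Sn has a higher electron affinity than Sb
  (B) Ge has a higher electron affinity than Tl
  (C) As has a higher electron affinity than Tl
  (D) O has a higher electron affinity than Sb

(A)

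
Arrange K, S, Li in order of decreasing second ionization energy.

Consider each +1 ion: K⁺ is the bare [Ar] core; S⁺ still has 5 valence electrons; Li⁺ is the bare [He] core.
Pulling an electron out of a noble-gas core costs far more than removing a remaining valence electron, so K and Li sit at the high end of IE_2.
The numbers (kJ/mol): K 3052, S 2252, Li 7298.
So the second ionization energies run S < K < Li.

Li, K, S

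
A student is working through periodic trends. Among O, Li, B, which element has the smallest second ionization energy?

B

The second ionization energy removes an electron from the +1 ion. For each element: O⁺ still has 5 valence electrons; Li⁺ is the bare [He] core; B⁺ still has 2 valence electrons.
Core electrons are held far more tightly than valence electrons, so Li tops the IE_2 order.
Valence configurations: O⁺ [He]2s²2p³, B⁺ [He]2s².
Tabulated IE_2 (kJ/mol): O 3388, Li 7298, B 2427.
Overall IE_2 order: B < O < Li.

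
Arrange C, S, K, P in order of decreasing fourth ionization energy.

C > K > P > S

Consider each +3 ion: C³⁺ still has 1 valence electron; S³⁺ still has 3 valence electrons; K³⁺ is already 2 electrons into the core; P³⁺ still has 2 valence electrons.
Usually core removal costs more than valence removal, but here the competition is close: a tightly held n=2 valence electron can cost more to remove than an n=3 core electron, so the actual values have to decide it.
Valence configurations: C³⁺ [He]2s¹, S³⁺ [Ne]3s²3p¹, P³⁺ [Ne]3s².
S³⁺ loses a lone 3p electron whereas P³⁺ must break into a filled 3s² pair, so IE_4(P) > IE_4(S) even though S has the higher nuclear charge.
Approximate IE_4 values (kJ/mol): C 6223, S 4556, K 5877, P 4964.
Overall IE_4 order: S < P < K < C.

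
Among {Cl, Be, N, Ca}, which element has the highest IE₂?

N

The second ionization energy removes an electron from the +1 ion. For each element: Cl⁺ still has 6 valence electrons; Be⁺ still has 1 valence electron; N⁺ still has 4 valence electrons; Ca⁺ still has 1 valence electron.
All are still removing valence electrons, so compare the +1 ions as you would atoms: IE_2 generally rises across a period (higher Z_eff) and falls down a group (larger shell), subject to the usual subshell exceptions.
Valence configurations: Cl⁺ [Ne]3s²3p⁴, Be⁺ [He]2s¹, N⁺ [He]2s²2p², Ca⁺ [Ar]4s¹.
Tabulated IE_2 (kJ/mol): Cl 2298, Be 1757, N 2856, Ca 1145.
Overall IE_2 order: Ca < Be < Cl < N.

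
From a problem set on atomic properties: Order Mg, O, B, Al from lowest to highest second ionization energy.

The second ionization energy removes an electron from the +1 ion. For each element: Mg⁺ still has 1 valence electron; O⁺ still has 5 valence electrons; B⁺ still has 2 valence electrons; Al⁺ still has 2 valence electrons.
All are still removing valence electrons, so compare the +1 ions as you would atoms: IE_2 generally rises across a period (higher Z_eff) and falls down a group (larger shell), subject to the usual subshell exceptions.
Valence configurations: Mg⁺ [Ne]3s¹, O⁺ [He]2s²2p³, B⁺ [He]2s², Al⁺ [Ne]3s².
Tabulated IE_2 (kJ/mol): Mg 1451, O 3388, B 2427, Al 1817.
So the second ionization energies run Mg < Al < B < O.

Mg, Al, B, O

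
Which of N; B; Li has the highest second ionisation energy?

Li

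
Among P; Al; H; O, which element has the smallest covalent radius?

H is in period 1, group 1; O is in period 2, group 16; Al is in period 3, group 13; P is in period 3, group 15.
Across a period the added protons contract the valence shell; down a group each new principal shell makes the atom larger.
These span different periods and groups, so the two trends combine.
O > H: period and group pull opposite ways; the down-group shift dominates (63 vs 32 pm).
P > O: relative to O, both the across-period and down-group shifts push P's atomic radius up.
Al > P: Al lies to the left of P in period 3, so the across-period effect alone puts Al larger.
Approximate values (pm): H 32, O 63, Al 126, P 111.
The smallest covalent radius among these belongs to H.

H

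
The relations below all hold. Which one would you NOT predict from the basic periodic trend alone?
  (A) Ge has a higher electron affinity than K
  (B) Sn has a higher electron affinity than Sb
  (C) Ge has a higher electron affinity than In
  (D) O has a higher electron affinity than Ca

The general trend: electron affinity increases across a period and decreases down a group.
(A) Ge (period 4, group 14) vs K (period 4, group 1): the stated order agrees with the simple trend.
(B) Sn (period 5, group 14) vs Sb (period 5, group 15): the stated order contradicts the simple trend.
(C) Ge (period 4, group 14) vs In (period 5, group 13): the stated order agrees with the simple trend.
(D) O (period 2, group 16) vs Ca (period 4, group 2): the stated order agrees with the simple trend.
The exception is (B): adding an electron to Sb's half-filled 5p³ is unfavourable, so Sn has the more exothermic EA.

(B)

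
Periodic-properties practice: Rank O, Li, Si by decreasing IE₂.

Li, O, Si

Consider each +1 ion: O⁺ still has 5 valence electrons; Li⁺ is the bare [He] core; Si⁺ still has 3 valence electrons.
Core electrons are held far more tightly than valence electrons, so Li tops the IE_2 order.
Valence configurations: O⁺ [He]2s²2p³, Si⁺ [Ne]3s²3p¹.
The numbers (kJ/mol): O 3388, Li 7298, Si 1577.
Hence IE_2: Si < O < Li.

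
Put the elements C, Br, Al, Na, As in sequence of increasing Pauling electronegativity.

C is in period 2, group 14; Na is in period 3, group 1; Al is in period 3, group 13; As is in period 4, group 15; Br is in period 4, group 17.
Smaller atoms with higher effective nuclear charge are more electronegative.
Neither a single period nor a single group — weigh both effects.
Al > Na: Al lies to the right of Na in period 3, so the across-period effect alone puts Al higher.
As > Al: period and group pull opposite ways; the across-period shift dominates (2.18 vs 1.61).
C > As: the two effects oppose for this pair; the down-group effect wins (2.55 vs 2.18).
Br > C: period and group pull opposite ways; the across-period shift dominates (2.96 vs 2.55).
Approximate values (Pauling): C 2.55, Na 0.93, Al 1.61, As 2.18, Br 2.96.
So from lowest to highest: Na < Al < As < C < Br.

Na < Al < As < C < Br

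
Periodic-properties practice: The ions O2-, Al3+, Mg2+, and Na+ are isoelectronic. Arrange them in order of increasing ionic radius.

Al3+ < Mg2+ < Na+ < O2-

All of these have 10 electrons, so size is governed by nuclear charge alone: the more protons, the stronger the pull on the same electron cloud, and the smaller the ion.
Nuclear charges: Al3+ (Z=13), Mg2+ (Z=12), Na+ (Z=11), O2- (Z=8).
Smallest to largest: Al3+ < Mg2+ < Na+ < O2-.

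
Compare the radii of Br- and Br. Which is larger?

Forming Br- adds 1 electron to Br. More electron–electron repulsion in the same shell, with unchanged nuclear charge, lets the cloud expand.
An anion is larger than its parent atom: Br- > Br.

Br-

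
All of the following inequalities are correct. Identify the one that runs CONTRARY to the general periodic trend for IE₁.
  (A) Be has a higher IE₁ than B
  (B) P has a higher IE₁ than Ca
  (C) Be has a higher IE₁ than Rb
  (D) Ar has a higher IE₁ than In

The general trend: IE₁ increases across a period and decreases down a group.
(A) Be (period 2, group 2) vs B (period 2, group 13): the stated order contradicts the simple trend.
(B) P (period 3, group 15) vs Ca (period 4, group 2): the stated order agrees with the simple trend.
(C) Be (period 2, group 2) vs Rb (period 5, group 1): the stated order agrees with the simple trend.
(D) Ar (period 3, group 18) vs In (period 5, group 13): the stated order agrees with the simple trend.
The exception is (A): removing B's lone 2p electron is easier than breaking Be's filled 2s².

(A)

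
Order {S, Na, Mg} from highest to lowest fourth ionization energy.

IE_4 is the cost of taking one more electron from the +3 cation: S³⁺ still has 3 valence electrons; Na³⁺ is already 2 electrons into the core; Mg³⁺ is already 1 electron into the core.
Core electrons are held far more tightly than valence electrons, so Na and Mg top the IE_4 order.
Tabulated IE_4 (kJ/mol): S 4556, Na 9543, Mg 10543.
So the fourth ionization energies run S < Na < Mg.

Mg > Na > S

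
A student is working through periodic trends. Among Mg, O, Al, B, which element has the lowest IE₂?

Mg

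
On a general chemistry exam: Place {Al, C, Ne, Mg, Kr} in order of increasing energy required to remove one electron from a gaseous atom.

Removing the outermost electron gets harder across a period and easier down a group.
Neither a single period nor a single group — weigh both effects.
Mg > Al: this pair runs against the simple trend — see the exception note.
C > Mg: both effects reinforce here, so C is clearly the higher of the two.
Kr > C: the two effects oppose for this pair; the across-period effect wins (1351 vs 1086 kJ/mol).
Ne > Kr: they share group 18; the group trend gives Ne the larger value.
Note the exception: Mg has a higher first ionization energy than Al, contrary to the simple trend — Al's single 3p electron is easier to remove than one from Mg's filled 3s².
Approximate values (kJ/mol): C 1086, Ne 2081, Mg 738, Al 578, Kr 1351.
So from lowest to highest: Al < Mg < C < Kr < Ne.

Al < Mg < C < Kr < Ne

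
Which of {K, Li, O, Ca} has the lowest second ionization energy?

Ca

The second ionization energy removes an electron from the +1 ion. For each element: K⁺ is the bare [Ar] core; Li⁺ is the bare [He] core; O⁺ still has 5 valence electrons; Ca⁺ still has 1 valence electron.
Usually core removal costs more than valence removal, but here the competition is close: a tightly held n=2 valence electron can cost more to remove than an n=3 core electron, so the actual values have to decide it.
Valence configurations: O⁺ [He]2s²2p³, Ca⁺ [Ar]4s¹.
Approximate IE_2 values (kJ/mol): K 3052, Li 7298, O 3388, Ca 1145.
Overall IE_2 order: Ca < K < O < Li.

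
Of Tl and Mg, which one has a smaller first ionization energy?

Tl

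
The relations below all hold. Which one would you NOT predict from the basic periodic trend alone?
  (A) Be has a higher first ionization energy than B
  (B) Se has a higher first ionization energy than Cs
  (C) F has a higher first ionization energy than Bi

(A)

The general trend: first ionization energy increases across a period and decreases down a group.
(A) Be (period 2, group 2) vs B (period 2, group 13): the stated order contradicts the simple trend.
(B) Se (period 4, group 16) vs Cs (period 6, group 1): the stated order agrees with the simple trend.
(C) F (period 2, group 17) vs Bi (period 6, group 15): the stated order agrees with the simple trend.
The exception is (A): removing B's lone 2p electron is easier than breaking Be's filled 2s².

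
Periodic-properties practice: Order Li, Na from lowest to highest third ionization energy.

Na < Li

IE_3 is the cost of taking one more electron from the +2 cation: Li²⁺ is already 1 electron into the core; Na²⁺ is already 1 electron into the core.
All of these are removing an electron from a noble-gas core or deeper; the smaller core (lower principal quantum number) is held far more tightly, and within a period the higher nuclear charge binds the same core more tightly.
The numbers (kJ/mol): Li 11815, Na 6910.
Hence IE_3: Na < Li.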